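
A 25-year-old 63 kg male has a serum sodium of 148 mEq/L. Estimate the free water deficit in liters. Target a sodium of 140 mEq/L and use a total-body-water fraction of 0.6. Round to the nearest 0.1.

2.2 L

TBW = 0.6 · 63 = 37.8 L
Free water deficit = TBW · (Na/140 − 1)
= 37.8 · (148/140 − 1)
= 37.8 · 0.0571
= 2.16 L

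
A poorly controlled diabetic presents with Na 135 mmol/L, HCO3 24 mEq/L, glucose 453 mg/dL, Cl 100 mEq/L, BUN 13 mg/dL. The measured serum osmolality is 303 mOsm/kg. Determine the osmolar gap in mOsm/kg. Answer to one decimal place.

Calculated osmolality = 2·Na + glucose/18 + BUN/2.8
= 2·135 + 453/18 + 13/2.8
= 270 + 25.17 + 4.64
= 299.81 mOsm/kg ≈ 299.8 mOsm/kg
Osmolar gap = measured − calculated = 303 − 299.8 = 3.2 mOsm/kg

3.2 mOsm/kg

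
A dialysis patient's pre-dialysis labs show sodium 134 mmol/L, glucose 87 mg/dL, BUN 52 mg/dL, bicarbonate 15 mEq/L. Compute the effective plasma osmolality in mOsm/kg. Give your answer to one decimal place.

272.8 mOsm/kg

Effective osmolality excludes urea (freely permeant across cell membranes):
2·Na + glucose/18
= 2·134 + 87/18
= 268 + 4.83
= 272.83 mOsm/kg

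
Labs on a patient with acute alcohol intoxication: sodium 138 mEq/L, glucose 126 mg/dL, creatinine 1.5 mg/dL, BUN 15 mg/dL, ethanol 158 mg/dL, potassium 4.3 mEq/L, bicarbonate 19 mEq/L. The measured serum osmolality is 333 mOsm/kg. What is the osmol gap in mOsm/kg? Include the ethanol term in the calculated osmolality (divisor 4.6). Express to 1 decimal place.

10.3 mOsm/kg

Calculated osmolality = 2·Na + glucose/18 + BUN/2.8 + ethanol/4.6
= 2·138 + 126/18 + 15/2.8 + 158/4.6
= 276 + 7 + 5.36 + 34.35
= 322.71 mOsm/kg ≈ 322.7 mOsm/kg
Osmolar gap = measured − calculated = 333 − 322.7 = 10.3 mOsm/kg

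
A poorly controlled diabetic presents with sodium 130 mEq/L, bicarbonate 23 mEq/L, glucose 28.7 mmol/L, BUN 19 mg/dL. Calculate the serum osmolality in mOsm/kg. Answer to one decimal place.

Calculated osmolality = 2·Na + glucose + BUN/2.8
= 2·130 + 28.7 + 19/2.8
= 260 + 28.70 + 6.79
= 295.49 mOsm/kg

295.5 mOsm/kg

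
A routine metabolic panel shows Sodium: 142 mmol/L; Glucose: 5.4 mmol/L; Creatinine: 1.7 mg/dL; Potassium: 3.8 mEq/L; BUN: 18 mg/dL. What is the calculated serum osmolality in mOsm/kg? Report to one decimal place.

Calculated osmolality = 2·Na + glucose + BUN/2.8
= 2·142 + 5.4 + 18/2.8
= 284 + 5.40 + 6.43
= 295.83 mOsm/kg

295.8 mOsm/kg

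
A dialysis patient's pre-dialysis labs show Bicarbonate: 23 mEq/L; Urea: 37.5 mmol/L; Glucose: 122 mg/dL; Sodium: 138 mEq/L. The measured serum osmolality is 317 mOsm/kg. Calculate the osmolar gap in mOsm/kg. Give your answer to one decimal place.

-3.3 mOsm/kg

Calculated osmolality = 2·Na + glucose/18 + urea
= 2·138 + 122/18 + 37.5
= 276 + 6.78 + 37.50
= 320.28 mOsm/kg ≈ 320.3 mOsm/kg
Osmolar gap = measured − calculated = 317 − 320.3 = -3.3 mOsm/kg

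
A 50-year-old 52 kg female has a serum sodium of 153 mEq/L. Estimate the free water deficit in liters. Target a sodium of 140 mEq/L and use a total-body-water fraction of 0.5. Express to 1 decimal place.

2.4 L

TBW = 0.5 · 52 = 26 L
Free water deficit = TBW · (Na/140 − 1)
= 26 · (153/140 − 1)
= 26 · 0.0929
= 2.42 L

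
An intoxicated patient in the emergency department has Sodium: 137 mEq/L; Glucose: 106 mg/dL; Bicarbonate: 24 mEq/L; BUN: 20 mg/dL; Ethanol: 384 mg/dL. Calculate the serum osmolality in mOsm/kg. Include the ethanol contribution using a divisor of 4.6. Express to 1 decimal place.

Calculated osmolality = 2·Na + glucose/18 + BUN/2.8 + ethanol/4.6
= 2·137 + 106/18 + 20/2.8 + 384/4.6
= 274 + 5.89 + 7.14 + 83.48
= 370.51 mOsm/kg

370.5 mOsm/kg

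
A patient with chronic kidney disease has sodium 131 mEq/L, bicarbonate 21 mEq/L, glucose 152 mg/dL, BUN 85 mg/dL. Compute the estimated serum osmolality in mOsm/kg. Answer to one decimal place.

Calculated osmolality = 2·Na + glucose/18 + BUN/2.8
= 2·131 + 152/18 + 85/2.8
= 262 + 8.44 + 30.36
= 300.8 mOsm/kg

300.8 mOsm/kg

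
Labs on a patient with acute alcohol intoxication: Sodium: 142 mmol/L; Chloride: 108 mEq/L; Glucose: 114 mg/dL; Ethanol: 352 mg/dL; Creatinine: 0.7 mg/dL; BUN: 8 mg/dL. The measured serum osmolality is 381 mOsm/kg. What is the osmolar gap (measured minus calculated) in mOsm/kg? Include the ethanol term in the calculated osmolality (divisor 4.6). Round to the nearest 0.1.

11.3 mOsm/kg

Calculated osmolality = 2·Na + glucose/18 + BUN/2.8 + ethanol/4.6
= 2·142 + 114/18 + 8/2.8 + 352/4.6
= 284 + 6.33 + 2.86 + 76.52
= 369.71 mOsm/kg ≈ 369.7 mOsm/kg
Osmolar gap = measured − calculated = 381 − 369.7 = 11.3 mOsm/kg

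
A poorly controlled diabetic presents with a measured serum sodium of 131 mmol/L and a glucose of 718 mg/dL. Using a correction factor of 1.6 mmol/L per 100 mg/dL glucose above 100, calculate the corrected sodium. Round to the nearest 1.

141 mmol/L

Corrected Na = measured Na + 1.6 · (glucose − 100)/100
= 131 + 1.6 · (718 − 100)/100
= 131 + 9.9
= 140.9 mmol/L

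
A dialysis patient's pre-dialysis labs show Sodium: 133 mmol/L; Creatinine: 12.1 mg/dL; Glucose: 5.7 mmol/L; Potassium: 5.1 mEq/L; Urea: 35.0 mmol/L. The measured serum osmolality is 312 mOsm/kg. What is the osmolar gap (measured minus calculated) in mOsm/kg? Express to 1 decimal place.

Calculated osmolality = 2·Na + glucose + urea
= 2·133 + 5.7 + 35
= 266 + 5.70 + 35
= 306.7 mOsm/kg ≈ 306.7 mOsm/kg
Osmolar gap = measured − calculated = 312 − 306.7 = 5.3 mOsm/kg

5.3 mOsm/kg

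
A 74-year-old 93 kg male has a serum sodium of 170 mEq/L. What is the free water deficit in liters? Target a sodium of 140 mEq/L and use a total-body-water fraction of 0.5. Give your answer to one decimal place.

10.0 L

TBW = 0.5 · 93 = 46.5 L
Free water deficit = TBW · (Na/140 − 1)
= 46.5 · (170/140 − 1)
= 46.5 · 0.2143
= 9.96 L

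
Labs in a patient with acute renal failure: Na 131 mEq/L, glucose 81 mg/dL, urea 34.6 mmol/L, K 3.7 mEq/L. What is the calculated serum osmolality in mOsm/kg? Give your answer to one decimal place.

301.1 mOsm/kg

Calculated osmolality = 2·Na + glucose/18 + urea
= 2·131 + 81/18 + 34.6
= 262 + 4.50 + 34.60
= 301.1 mOsm/kg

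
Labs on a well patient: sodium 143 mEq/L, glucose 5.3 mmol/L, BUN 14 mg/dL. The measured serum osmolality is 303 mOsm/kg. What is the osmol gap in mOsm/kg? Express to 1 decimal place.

Calculated osmolality = 2·Na + glucose + BUN/2.8
= 2·143 + 5.3 + 14/2.8
= 286 + 5.30 + 5
= 296.3 mOsm/kg ≈ 296.3 mOsm/kg
Osmolar gap = measured − calculated = 303 − 296.3 = 6.7 mOsm/kg

6.7 mOsm/kg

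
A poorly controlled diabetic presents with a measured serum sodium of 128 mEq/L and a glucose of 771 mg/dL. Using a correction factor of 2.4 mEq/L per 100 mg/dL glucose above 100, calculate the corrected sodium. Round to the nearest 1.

144 mEq/L

Corrected Na = measured Na + 2.4 · (glucose − 100)/100
= 128 + 2.4 · (771 − 100)/100
= 128 + 16.1
= 144.1 mEq/L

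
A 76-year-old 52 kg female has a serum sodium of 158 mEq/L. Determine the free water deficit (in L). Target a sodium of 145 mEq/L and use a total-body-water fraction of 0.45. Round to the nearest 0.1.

2.1 L

TBW = 0.45 · 52 = 23.4 L
Free water deficit = TBW · (Na/145 − 1)
= 23.4 · (158/145 − 1)
= 23.4 · 0.0897
= 2.1 L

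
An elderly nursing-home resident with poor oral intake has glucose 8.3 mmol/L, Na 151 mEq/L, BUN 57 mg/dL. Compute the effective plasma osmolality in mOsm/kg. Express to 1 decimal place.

Effective osmolality excludes urea (freely permeant across cell membranes):
2·Na + glucose
= 2·151 + 8.3
= 302 + 8.3
= 310.3 mOsm/kg

310.3 mOsm/kg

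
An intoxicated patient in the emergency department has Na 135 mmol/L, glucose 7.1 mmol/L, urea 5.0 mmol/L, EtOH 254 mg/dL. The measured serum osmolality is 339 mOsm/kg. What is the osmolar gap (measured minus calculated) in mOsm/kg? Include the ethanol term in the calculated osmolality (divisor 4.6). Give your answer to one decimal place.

Calculated osmolality = 2·Na + glucose + urea + ethanol/4.6
= 2·135 + 7.1 + 5 + 254/4.6
= 270 + 7.10 + 5 + 55.22
= 337.32 mOsm/kg ≈ 337.3 mOsm/kg
Osmolar gap = measured − calculated = 339 − 337.3 = 1.7 mOsm/kg

1.7 mOsm/kg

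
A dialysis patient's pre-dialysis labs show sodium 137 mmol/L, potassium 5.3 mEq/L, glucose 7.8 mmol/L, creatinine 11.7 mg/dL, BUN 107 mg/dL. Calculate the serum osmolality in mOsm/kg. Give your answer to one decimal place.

320.0 mOsm/kg

Calculated osmolality = 2·Na + glucose + BUN/2.8
= 2·137 + 7.8 + 107/2.8
= 274 + 7.80 + 38.21
= 320.01 mOsm/kg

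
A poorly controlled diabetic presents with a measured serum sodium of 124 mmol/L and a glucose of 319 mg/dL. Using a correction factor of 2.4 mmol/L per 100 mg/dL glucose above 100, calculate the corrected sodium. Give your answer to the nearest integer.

129 mmol/L

Corrected Na = measured Na + 2.4 · (glucose − 100)/100
= 124 + 2.4 · (319 − 100)/100
= 124 + 5.3
= 129.3 mmol/L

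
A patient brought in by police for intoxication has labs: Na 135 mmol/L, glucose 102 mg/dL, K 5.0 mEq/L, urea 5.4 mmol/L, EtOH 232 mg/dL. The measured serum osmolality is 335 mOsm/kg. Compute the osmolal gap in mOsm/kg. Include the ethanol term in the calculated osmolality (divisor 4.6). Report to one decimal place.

Calculated osmolality = 2·Na + glucose/18 + urea + ethanol/4.6
= 2·135 + 102/18 + 5.4 + 232/4.6
= 270 + 5.67 + 5.40 + 50.43
= 331.5 mOsm/kg ≈ 331.5 mOsm/kg
Osmolar gap = measured − calculated = 335 − 331.5 = 3.5 mOsm/kg

3.5 mOsm/kg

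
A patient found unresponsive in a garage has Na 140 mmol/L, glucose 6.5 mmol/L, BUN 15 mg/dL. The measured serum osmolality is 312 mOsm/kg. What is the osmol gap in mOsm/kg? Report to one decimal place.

Calculated osmolality = 2·Na + glucose + BUN/2.8
= 2·140 + 6.5 + 15/2.8
= 280 + 6.50 + 5.36
= 291.86 mOsm/kg ≈ 291.9 mOsm/kg
Osmolar gap = measured − calculated = 312 − 291.9 = 20.1 mOsm/kg

20.1 mOsm/kg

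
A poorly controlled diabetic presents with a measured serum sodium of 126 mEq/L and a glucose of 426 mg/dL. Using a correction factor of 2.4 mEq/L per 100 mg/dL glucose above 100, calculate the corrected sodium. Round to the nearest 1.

Corrected Na = measured Na + 2.4 · (glucose − 100)/100
= 126 + 2.4 · (426 − 100)/100
= 126 + 7.8
= 133.8 mEq/L

134 mEq/L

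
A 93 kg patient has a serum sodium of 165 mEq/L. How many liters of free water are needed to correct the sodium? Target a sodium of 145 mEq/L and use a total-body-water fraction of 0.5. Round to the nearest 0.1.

TBW = 0.5 · 93 = 46.5 L
Free water deficit = TBW · (Na/145 − 1)
= 46.5 · (165/145 − 1)
= 46.5 · 0.1379
= 6.41 L

6.4 L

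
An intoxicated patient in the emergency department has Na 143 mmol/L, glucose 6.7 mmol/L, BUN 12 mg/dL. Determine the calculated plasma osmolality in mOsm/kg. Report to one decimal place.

Calculated osmolality = 2·Na + glucose + BUN/2.8
= 2·143 + 6.7 + 12/2.8
= 286 + 6.70 + 4.29
= 296.99 mOsm/kg

297.0 mOsm/kg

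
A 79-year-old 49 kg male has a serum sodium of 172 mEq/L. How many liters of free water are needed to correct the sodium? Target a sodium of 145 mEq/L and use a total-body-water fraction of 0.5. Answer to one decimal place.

4.6 L

TBW = 0.5 · 49 = 24.5 L
Free water deficit = TBW · (Na/145 − 1)
= 24.5 · (172/145 − 1)
= 24.5 · 0.1862
= 4.56 L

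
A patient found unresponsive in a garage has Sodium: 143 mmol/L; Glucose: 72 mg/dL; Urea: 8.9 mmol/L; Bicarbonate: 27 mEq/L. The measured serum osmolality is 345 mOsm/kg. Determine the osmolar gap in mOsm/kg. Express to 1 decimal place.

46.1 mOsm/kg

Calculated osmolality = 2·Na + glucose/18 + urea
= 2·143 + 72/18 + 8.9
= 286 + 4 + 8.90
= 298.9 mOsm/kg ≈ 298.9 mOsm/kg
Osmolar gap = measured − calculated = 345 − 298.9 = 46.1 mOsm/kg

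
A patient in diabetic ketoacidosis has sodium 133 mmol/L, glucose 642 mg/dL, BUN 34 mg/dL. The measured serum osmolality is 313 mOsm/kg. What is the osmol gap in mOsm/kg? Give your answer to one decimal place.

-0.8 mOsm/kg

Calculated osmolality = 2·Na + glucose/18 + BUN/2.8
= 2·133 + 642/18 + 34/2.8
= 266 + 35.67 + 12.14
= 313.81 mOsm/kg ≈ 313.8 mOsm/kg
Osmolar gap = measured − calculated = 313 − 313.8 = -0.8 mOsm/kg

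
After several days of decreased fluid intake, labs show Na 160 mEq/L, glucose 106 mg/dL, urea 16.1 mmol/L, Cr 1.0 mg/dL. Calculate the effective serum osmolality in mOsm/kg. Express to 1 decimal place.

325.9 mOsm/kg

Effective osmolality excludes urea (freely permeant across cell membranes):
2·Na + glucose/18
= 2·160 + 106/18
= 320 + 5.89
= 325.89 mOsm/kg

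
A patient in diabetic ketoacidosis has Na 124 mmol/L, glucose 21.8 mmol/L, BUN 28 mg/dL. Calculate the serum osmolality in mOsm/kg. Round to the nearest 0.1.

279.8 mOsm/kg

Calculated osmolality = 2·Na + glucose + BUN/2.8
= 2·124 + 21.8 + 28/2.8
= 248 + 21.80 + 10
= 279.8 mOsm/kg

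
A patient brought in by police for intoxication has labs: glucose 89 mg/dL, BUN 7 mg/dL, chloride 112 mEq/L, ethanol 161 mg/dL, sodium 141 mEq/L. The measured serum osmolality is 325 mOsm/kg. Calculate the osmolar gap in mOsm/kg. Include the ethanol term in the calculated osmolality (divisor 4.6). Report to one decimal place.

0.6 mOsm/kg

Calculated osmolality = 2·Na + glucose/18 + BUN/2.8 + ethanol/4.6
= 2·141 + 89/18 + 7/2.8 + 161/4.6
= 282 + 4.94 + 2.50 + 35
= 324.44 mOsm/kg ≈ 324.4 mOsm/kg
Osmolar gap = measured − calculated = 325 − 324.4 = 0.6 mOsm/kg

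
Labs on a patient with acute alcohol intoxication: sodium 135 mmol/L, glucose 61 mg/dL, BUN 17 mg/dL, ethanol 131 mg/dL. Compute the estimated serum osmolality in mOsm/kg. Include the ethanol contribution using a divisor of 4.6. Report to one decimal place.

307.9 mOsm/kg

Calculated osmolality = 2·Na + glucose/18 + BUN/2.8 + ethanol/4.6
= 2·135 + 61/18 + 17/2.8 + 131/4.6
= 270 + 3.39 + 6.07 + 28.48
= 307.94 mOsm/kg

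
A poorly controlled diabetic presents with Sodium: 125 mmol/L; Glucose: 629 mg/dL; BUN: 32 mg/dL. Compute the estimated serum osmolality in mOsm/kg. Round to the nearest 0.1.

Calculated osmolality = 2·Na + glucose/18 + BUN/2.8
= 2·125 + 629/18 + 32/2.8
= 250 + 34.94 + 11.43
= 296.37 mOsm/kg

296.4 mOsm/kg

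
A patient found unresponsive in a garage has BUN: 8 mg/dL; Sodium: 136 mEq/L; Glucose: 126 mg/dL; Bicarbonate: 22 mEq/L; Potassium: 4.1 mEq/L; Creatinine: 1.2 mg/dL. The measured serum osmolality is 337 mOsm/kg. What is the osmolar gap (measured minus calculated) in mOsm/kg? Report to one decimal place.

55.1 mOsm/kg

Calculated osmolality = 2·Na + glucose/18 + BUN/2.8
= 2·136 + 126/18 + 8/2.8
= 272 + 7 + 2.86
= 281.86 mOsm/kg ≈ 281.9 mOsm/kg
Osmolar gap = measured − calculated = 337 − 281.9 = 55.1 mOsm/kg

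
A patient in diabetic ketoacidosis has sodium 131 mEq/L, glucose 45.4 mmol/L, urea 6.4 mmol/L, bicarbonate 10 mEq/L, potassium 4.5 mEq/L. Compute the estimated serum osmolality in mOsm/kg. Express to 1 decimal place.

Calculated osmolality = 2·Na + glucose + urea
= 2·131 + 45.4 + 6.4
= 262 + 45.40 + 6.40
= 313.8 mOsm/kg

313.8 mOsm/kg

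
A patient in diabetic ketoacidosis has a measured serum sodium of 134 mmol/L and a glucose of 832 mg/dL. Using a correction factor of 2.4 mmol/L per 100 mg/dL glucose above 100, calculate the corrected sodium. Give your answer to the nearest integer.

152 mmol/L

Corrected Na = measured Na + 2.4 · (glucose − 100)/100
= 134 + 2.4 · (832 − 100)/100
= 134 + 17.6
= 151.6 mmol/L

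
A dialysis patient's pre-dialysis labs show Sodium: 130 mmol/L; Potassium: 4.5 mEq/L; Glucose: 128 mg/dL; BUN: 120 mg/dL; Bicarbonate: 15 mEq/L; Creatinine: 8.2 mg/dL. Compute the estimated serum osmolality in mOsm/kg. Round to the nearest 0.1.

310.0 mOsm/kg

Calculated osmolality = 2·Na + glucose/18 + BUN/2.8
= 2·130 + 128/18 + 120/2.8
= 260 + 7.11 + 42.86
= 309.97 mOsm/kg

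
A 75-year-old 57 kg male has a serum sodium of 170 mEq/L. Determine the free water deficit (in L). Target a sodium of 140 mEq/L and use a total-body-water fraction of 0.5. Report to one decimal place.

TBW = 0.5 · 57 = 28.5 L
Free water deficit = TBW · (Na/140 − 1)
= 28.5 · (170/140 − 1)
= 28.5 · 0.2143
= 6.11 L

6.1 L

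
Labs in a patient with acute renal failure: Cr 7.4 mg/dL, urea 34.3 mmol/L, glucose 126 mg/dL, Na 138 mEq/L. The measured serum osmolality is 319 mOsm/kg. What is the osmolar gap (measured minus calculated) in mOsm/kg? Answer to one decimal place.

Calculated osmolality = 2·Na + glucose/18 + urea
= 2·138 + 126/18 + 34.3
= 276 + 7 + 34.30
= 317.3 mOsm/kg ≈ 317.3 mOsm/kg
Osmolar gap = measured − calculated = 319 − 317.3 = 1.7 mOsm/kg

1.7 mOsm/kg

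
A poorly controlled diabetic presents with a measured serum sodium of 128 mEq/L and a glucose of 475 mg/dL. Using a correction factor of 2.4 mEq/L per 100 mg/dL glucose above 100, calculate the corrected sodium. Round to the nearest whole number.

Corrected Na = measured Na + 2.4 · (glucose − 100)/100
= 128 + 2.4 · (475 − 100)/100
= 128 + 9
= 137 mEq/L

137 mEq/L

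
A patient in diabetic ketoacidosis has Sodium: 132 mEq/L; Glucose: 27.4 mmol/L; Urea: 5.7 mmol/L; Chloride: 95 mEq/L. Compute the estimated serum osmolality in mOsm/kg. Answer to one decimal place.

297.1 mOsm/kg

Calculated osmolality = 2·Na + glucose + urea
= 2·132 + 27.4 + 5.7
= 264 + 27.40 + 5.70
= 297.1 mOsm/kg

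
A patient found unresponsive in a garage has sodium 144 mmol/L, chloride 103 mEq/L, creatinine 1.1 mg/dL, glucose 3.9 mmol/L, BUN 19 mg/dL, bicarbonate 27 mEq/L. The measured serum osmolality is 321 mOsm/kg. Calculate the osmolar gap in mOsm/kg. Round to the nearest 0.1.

Calculated osmolality = 2·Na + glucose + BUN/2.8
= 2·144 + 3.9 + 19/2.8
= 288 + 3.90 + 6.79
= 298.69 mOsm/kg ≈ 298.7 mOsm/kg
Osmolar gap = measured − calculated = 321 − 298.7 = 22.3 mOsm/kg

22.3 mOsm/kg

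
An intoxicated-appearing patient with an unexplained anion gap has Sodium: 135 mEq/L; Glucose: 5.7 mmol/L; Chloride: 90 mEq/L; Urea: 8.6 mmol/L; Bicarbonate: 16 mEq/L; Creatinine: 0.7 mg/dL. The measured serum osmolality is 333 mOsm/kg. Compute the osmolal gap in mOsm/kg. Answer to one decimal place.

Calculated osmolality = 2·Na + glucose + urea
= 2·135 + 5.7 + 8.6
= 270 + 5.70 + 8.60
= 284.3 mOsm/kg ≈ 284.3 mOsm/kg
Osmolar gap = measured − calculated = 333 − 284.3 = 48.7 mOsm/kg

48.7 mOsm/kg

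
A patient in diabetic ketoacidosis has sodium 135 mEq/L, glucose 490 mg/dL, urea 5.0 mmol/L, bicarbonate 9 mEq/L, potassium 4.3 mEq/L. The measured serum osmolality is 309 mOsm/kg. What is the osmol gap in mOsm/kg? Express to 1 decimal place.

Calculated osmolality = 2·Na + glucose/18 + urea
= 2·135 + 490/18 + 5
= 270 + 27.22 + 5
= 302.22 mOsm/kg ≈ 302.2 mOsm/kg
Osmolar gap = measured − calculated = 309 − 302.2 = 6.8 mOsm/kg

6.8 mOsm/kg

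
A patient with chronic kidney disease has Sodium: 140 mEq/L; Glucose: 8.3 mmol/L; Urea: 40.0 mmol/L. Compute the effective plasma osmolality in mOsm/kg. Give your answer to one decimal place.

Effective osmolality excludes urea (freely permeant across cell membranes):
2·Na + glucose
= 2·140 + 8.3
= 280 + 8.3
= 288.3 mOsm/kg

288.3 mOsm/kg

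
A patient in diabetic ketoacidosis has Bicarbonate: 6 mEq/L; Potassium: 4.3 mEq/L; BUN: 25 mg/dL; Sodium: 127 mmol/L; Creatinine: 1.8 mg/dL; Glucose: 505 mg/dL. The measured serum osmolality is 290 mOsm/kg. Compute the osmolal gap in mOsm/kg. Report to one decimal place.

Calculated osmolality = 2·Na + glucose/18 + BUN/2.8
= 2·127 + 505/18 + 25/2.8
= 254 + 28.06 + 8.93
= 290.99 mOsm/kg ≈ 291.0 mOsm/kg
Osmolar gap = measured − calculated = 290 − 291.0 = -1.0 mOsm/kg

-1.0 mOsm/kg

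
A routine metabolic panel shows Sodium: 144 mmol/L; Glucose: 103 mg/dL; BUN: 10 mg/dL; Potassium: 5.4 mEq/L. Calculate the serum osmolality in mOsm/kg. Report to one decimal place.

Calculated osmolality = 2·Na + glucose/18 + BUN/2.8
= 2·144 + 103/18 + 10/2.8
= 288 + 5.72 + 3.57
= 297.29 mOsm/kg

297.3 mOsm/kg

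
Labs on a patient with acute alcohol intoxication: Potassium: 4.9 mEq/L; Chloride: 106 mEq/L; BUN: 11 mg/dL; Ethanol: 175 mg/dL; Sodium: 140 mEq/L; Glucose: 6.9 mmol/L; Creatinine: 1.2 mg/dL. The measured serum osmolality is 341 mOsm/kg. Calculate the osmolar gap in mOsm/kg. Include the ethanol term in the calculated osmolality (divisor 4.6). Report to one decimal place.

12.1 mOsm/kg

Calculated osmolality = 2·Na + glucose + BUN/2.8 + ethanol/4.6
= 2·140 + 6.9 + 11/2.8 + 175/4.6
= 280 + 6.90 + 3.93 + 38.04
= 328.87 mOsm/kg ≈ 328.9 mOsm/kg
Osmolar gap = measured − calculated = 341 − 328.9 = 12.1 mOsm/kg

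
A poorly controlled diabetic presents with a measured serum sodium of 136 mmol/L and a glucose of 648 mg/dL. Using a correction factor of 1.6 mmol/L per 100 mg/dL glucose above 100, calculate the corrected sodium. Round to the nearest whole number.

Corrected Na = measured Na + 1.6 · (glucose − 100)/100
= 136 + 1.6 · (648 − 100)/100
= 136 + 8.8
= 144.8 mmol/L

145 mmol/L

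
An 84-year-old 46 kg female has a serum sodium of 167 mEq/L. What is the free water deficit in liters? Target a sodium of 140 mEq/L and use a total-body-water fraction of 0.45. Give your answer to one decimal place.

TBW = 0.45 · 46 = 20.7 L
Free water deficit = TBW · (Na/140 − 1)
= 20.7 · (167/140 − 1)
= 20.7 · 0.1929
= 3.99 L

4.0 L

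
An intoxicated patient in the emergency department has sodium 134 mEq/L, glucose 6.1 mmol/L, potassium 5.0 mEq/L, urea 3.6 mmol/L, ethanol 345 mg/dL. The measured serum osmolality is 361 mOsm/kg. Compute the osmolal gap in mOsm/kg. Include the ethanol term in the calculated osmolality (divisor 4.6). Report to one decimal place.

8.3 mOsm/kg

Calculated osmolality = 2·Na + glucose + urea + ethanol/4.6
= 2·134 + 6.1 + 3.6 + 345/4.6
= 268 + 6.10 + 3.60 + 75
= 352.7 mOsm/kg ≈ 352.7 mOsm/kg
Osmolar gap = measured − calculated = 361 − 352.7 = 8.3 mOsm/kg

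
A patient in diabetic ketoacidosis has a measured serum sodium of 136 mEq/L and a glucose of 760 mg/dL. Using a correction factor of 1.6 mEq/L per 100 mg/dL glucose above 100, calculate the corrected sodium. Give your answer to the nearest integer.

147 mEq/L

Corrected Na = measured Na + 1.6 · (glucose − 100)/100
= 136 + 1.6 · (760 − 100)/100
= 136 + 10.6
= 146.6 mEq/L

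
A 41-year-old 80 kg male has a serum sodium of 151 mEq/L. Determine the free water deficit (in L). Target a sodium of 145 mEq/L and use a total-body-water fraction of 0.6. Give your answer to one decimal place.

2.0 L

TBW = 0.6 · 80 = 48 L
Free water deficit = TBW · (Na/145 − 1)
= 48 · (151/145 − 1)
= 48 · 0.0414
= 1.99 L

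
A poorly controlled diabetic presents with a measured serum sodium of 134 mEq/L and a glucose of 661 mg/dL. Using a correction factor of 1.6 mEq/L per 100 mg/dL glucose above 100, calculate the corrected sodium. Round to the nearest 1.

143 mEq/L

Corrected Na = measured Na + 1.6 · (glucose − 100)/100
= 134 + 1.6 · (661 − 100)/100
= 134 + 9
= 143 mEq/L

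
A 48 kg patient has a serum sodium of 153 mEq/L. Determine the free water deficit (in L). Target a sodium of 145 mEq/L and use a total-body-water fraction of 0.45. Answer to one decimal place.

1.2 L

TBW = 0.45 · 48 = 21.6 L
Free water deficit = TBW · (Na/145 − 1)
= 21.6 · (153/145 − 1)
= 21.6 · 0.0552
= 1.19 L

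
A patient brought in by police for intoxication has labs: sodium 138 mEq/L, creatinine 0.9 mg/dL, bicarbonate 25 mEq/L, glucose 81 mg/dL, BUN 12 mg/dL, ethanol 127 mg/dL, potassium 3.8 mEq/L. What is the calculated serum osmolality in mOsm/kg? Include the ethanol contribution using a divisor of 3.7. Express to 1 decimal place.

319.1 mOsm/kg

Calculated osmolality = 2·Na + glucose/18 + BUN/2.8 + ethanol/3.7
= 2·138 + 81/18 + 12/2.8 + 127/3.7
= 276 + 4.50 + 4.29 + 34.32
= 319.11 mOsm/kg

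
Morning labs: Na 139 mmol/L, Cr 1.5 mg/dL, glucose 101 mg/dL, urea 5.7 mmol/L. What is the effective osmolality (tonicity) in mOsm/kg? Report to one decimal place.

283.6 mOsm/kg

Effective osmolality excludes urea (freely permeant across cell membranes):
2·Na + glucose/18
= 2·139 + 101/18
= 278 + 5.61
= 283.61 mOsm/kg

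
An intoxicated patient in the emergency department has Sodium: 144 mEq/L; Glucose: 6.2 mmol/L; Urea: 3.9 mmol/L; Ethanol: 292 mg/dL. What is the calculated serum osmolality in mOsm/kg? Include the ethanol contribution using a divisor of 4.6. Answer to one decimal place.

361.6 mOsm/kg

Calculated osmolality = 2·Na + glucose + urea + ethanol/4.6
= 2·144 + 6.2 + 3.9 + 292/4.6
= 288 + 6.20 + 3.90 + 63.48
= 361.58 mOsm/kg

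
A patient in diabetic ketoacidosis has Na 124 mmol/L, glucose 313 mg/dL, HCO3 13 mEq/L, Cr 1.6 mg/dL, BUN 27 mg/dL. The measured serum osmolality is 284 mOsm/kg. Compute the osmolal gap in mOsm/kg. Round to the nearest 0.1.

9.0 mOsm/kg

Calculated osmolality = 2·Na + glucose/18 + BUN/2.8
= 2·124 + 313/18 + 27/2.8
= 248 + 17.39 + 9.64
= 275.03 mOsm/kg ≈ 275.0 mOsm/kg
Osmolar gap = measured − calculated = 284 − 275.0 = 9.0 mOsm/kg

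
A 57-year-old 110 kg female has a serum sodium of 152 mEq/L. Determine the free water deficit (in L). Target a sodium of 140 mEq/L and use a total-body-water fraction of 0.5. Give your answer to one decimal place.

TBW = 0.5 · 110 = 55 L
Free water deficit = TBW · (Na/140 − 1)
= 55 · (152/140 − 1)
= 55 · 0.0857
= 4.71 L

4.7 L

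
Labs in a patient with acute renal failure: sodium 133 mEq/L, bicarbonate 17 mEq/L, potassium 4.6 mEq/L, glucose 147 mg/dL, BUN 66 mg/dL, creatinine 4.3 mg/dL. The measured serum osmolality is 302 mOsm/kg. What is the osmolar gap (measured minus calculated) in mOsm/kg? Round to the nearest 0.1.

4.3 mOsm/kg

Calculated osmolality = 2·Na + glucose/18 + BUN/2.8
= 2·133 + 147/18 + 66/2.8
= 266 + 8.17 + 23.57
= 297.74 mOsm/kg ≈ 297.7 mOsm/kg
Osmolar gap = measured − calculated = 302 − 297.7 = 4.3 mOsm/kg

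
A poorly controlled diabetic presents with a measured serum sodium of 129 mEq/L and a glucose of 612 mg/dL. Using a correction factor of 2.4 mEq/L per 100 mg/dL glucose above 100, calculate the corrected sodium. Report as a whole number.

Corrected Na = measured Na + 2.4 · (glucose − 100)/100
= 129 + 2.4 · (612 − 100)/100
= 129 + 12.3
= 141.3 mEq/L

141 mEq/L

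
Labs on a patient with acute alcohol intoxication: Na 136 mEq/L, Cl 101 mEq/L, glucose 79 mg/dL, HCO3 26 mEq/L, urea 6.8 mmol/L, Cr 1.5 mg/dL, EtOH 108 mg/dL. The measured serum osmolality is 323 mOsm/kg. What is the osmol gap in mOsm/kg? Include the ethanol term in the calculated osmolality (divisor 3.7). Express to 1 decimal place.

Calculated osmolality = 2·Na + glucose/18 + urea + ethanol/3.7
= 2·136 + 79/18 + 6.8 + 108/3.7
= 272 + 4.39 + 6.80 + 29.19
= 312.38 mOsm/kg ≈ 312.4 mOsm/kg
Osmolar gap = measured − calculated = 323 − 312.4 = 10.6 mOsm/kg

10.6 mOsm/kg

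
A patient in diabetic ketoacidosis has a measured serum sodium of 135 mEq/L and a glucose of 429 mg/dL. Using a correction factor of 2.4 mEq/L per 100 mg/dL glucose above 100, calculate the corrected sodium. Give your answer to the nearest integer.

Corrected Na = measured Na + 2.4 · (glucose − 100)/100
= 135 + 2.4 · (429 − 100)/100
= 135 + 7.9
= 142.9 mEq/L

143 mEq/L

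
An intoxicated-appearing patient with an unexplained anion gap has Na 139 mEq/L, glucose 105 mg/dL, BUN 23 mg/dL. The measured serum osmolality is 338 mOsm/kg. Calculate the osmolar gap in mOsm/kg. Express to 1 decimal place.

Calculated osmolality = 2·Na + glucose/18 + BUN/2.8
= 2·139 + 105/18 + 23/2.8
= 278 + 5.83 + 8.21
= 292.04 mOsm/kg ≈ 292.0 mOsm/kg
Osmolar gap = measured − calculated = 338 − 292.0 = 46.0 mOsm/kg

46.0 mOsm/kg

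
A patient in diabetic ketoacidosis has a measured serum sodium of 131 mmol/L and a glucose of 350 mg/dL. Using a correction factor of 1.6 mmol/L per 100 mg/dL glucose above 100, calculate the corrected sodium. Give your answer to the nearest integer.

135 mmol/L

Corrected Na = measured Na + 1.6 · (glucose − 100)/100
= 131 + 1.6 · (350 − 100)/100
= 131 + 4
= 135 mmol/L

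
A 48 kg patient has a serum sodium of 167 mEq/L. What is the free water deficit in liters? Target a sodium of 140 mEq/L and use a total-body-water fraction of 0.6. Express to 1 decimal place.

TBW = 0.6 · 48 = 28.8 L
Free water deficit = TBW · (Na/140 − 1)
= 28.8 · (167/140 − 1)
= 28.8 · 0.1929
= 5.56 L

5.6 L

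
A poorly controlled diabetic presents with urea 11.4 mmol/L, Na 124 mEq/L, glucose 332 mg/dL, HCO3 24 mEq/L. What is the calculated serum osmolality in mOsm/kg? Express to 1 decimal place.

Calculated osmolality = 2·Na + glucose/18 + urea
= 2·124 + 332/18 + 11.4
= 248 + 18.44 + 11.40
= 277.84 mOsm/kg

277.8 mOsm/kg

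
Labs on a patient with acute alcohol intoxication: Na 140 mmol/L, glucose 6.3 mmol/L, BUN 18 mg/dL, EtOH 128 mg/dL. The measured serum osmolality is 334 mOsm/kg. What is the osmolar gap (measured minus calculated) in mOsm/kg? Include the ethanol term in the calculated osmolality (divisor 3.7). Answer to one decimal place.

Calculated osmolality = 2·Na + glucose + BUN/2.8 + ethanol/3.7
= 2·140 + 6.3 + 18/2.8 + 128/3.7
= 280 + 6.30 + 6.43 + 34.59
= 327.32 mOsm/kg ≈ 327.3 mOsm/kg
Osmolar gap = measured − calculated = 334 − 327.3 = 6.7 mOsm/kg

6.7 mOsm/kg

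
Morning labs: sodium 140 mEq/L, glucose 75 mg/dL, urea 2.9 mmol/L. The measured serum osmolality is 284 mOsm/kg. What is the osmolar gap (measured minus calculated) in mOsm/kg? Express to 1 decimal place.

Calculated osmolality = 2·Na + glucose/18 + urea
= 2·140 + 75/18 + 2.9
= 280 + 4.17 + 2.90
= 287.07 mOsm/kg ≈ 287.1 mOsm/kg
Osmolar gap = measured − calculated = 284 − 287.1 = -3.1 mOsm/kg

-3.1 mOsm/kg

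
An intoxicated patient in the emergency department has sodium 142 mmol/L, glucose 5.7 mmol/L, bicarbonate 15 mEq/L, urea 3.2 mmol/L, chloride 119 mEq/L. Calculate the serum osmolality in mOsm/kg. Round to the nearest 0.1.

292.9 mOsm/kg

Calculated osmolality = 2·Na + glucose + urea
= 2·142 + 5.7 + 3.2
= 284 + 5.70 + 3.20
= 292.9 mOsm/kg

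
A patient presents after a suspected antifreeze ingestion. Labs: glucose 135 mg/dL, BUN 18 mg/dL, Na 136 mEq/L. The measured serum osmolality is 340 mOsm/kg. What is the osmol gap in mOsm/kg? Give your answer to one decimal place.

54.1 mOsm/kg

Calculated osmolality = 2·Na + glucose/18 + BUN/2.8
= 2·136 + 135/18 + 18/2.8
= 272 + 7.50 + 6.43
= 285.93 mOsm/kg ≈ 285.9 mOsm/kg
Osmolar gap = measured − calculated = 340 − 285.9 = 54.1 mOsm/kg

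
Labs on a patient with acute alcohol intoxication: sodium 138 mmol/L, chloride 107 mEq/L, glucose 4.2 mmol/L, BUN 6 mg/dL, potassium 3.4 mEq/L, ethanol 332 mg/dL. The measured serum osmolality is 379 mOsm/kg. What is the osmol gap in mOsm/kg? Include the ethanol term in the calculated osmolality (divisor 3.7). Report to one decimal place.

6.9 mOsm/kg

Calculated osmolality = 2·Na + glucose + BUN/2.8 + ethanol/3.7
= 2·138 + 4.2 + 6/2.8 + 332/3.7
= 276 + 4.20 + 2.14 + 89.73
= 372.07 mOsm/kg ≈ 372.1 mOsm/kg
Osmolar gap = measured − calculated = 379 − 372.1 = 6.9 mOsm/kg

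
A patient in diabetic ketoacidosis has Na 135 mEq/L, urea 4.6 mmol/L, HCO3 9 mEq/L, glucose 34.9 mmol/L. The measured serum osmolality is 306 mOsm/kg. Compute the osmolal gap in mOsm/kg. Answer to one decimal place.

-3.5 mOsm/kg

Calculated osmolality = 2·Na + glucose + urea
= 2·135 + 34.9 + 4.6
= 270 + 34.90 + 4.60
= 309.5 mOsm/kg ≈ 309.5 mOsm/kg
Osmolar gap = measured − calculated = 306 − 309.5 = -3.5 mOsm/kg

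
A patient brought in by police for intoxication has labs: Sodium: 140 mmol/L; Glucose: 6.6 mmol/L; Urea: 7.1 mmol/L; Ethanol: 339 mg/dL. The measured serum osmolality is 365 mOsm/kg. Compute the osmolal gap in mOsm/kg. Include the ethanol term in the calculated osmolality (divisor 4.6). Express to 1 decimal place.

-2.4 mOsm/kg

Calculated osmolality = 2·Na + glucose + urea + ethanol/4.6
= 2·140 + 6.6 + 7.1 + 339/4.6
= 280 + 6.60 + 7.10 + 73.70
= 367.4 mOsm/kg ≈ 367.4 mOsm/kg
Osmolar gap = measured − calculated = 365 − 367.4 = -2.4 mOsm/kg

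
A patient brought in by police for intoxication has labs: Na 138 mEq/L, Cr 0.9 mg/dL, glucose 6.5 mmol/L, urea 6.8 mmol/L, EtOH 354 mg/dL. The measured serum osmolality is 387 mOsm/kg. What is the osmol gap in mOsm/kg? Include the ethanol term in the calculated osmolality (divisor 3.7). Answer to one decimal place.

2.0 mOsm/kg

Calculated osmolality = 2·Na + glucose + urea + ethanol/3.7
= 2·138 + 6.5 + 6.8 + 354/3.7
= 276 + 6.50 + 6.80 + 95.68
= 384.98 mOsm/kg ≈ 385.0 mOsm/kg
Osmolar gap = measured − calculated = 387 − 385.0 = 2.0 mOsm/kg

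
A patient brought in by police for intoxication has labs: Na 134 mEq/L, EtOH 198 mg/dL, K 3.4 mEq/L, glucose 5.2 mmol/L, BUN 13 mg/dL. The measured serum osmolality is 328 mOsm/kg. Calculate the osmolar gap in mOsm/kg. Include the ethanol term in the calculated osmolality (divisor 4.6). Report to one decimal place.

Calculated osmolality = 2·Na + glucose + BUN/2.8 + ethanol/4.6
= 2·134 + 5.2 + 13/2.8 + 198/4.6
= 268 + 5.20 + 4.64 + 43.04
= 320.88 mOsm/kg ≈ 320.9 mOsm/kg
Osmolar gap = measured − calculated = 328 − 320.9 = 7.1 mOsm/kg

7.1 mOsm/kg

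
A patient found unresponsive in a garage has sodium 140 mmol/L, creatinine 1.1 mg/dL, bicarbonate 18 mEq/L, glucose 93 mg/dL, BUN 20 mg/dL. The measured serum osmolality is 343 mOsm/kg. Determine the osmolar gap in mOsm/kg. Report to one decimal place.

50.7 mOsm/kg

Calculated osmolality = 2·Na + glucose/18 + BUN/2.8
= 2·140 + 93/18 + 20/2.8
= 280 + 5.17 + 7.14
= 292.31 mOsm/kg ≈ 292.3 mOsm/kg
Osmolar gap = measured − calculated = 343 − 292.3 = 50.7 mOsm/kg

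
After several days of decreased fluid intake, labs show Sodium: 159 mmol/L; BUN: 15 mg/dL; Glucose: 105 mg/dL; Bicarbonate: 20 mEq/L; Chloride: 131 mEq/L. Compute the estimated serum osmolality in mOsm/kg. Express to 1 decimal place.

Calculated osmolality = 2·Na + glucose/18 + BUN/2.8
= 2·159 + 105/18 + 15/2.8
= 318 + 5.83 + 5.36
= 329.19 mOsm/kg

329.2 mOsm/kg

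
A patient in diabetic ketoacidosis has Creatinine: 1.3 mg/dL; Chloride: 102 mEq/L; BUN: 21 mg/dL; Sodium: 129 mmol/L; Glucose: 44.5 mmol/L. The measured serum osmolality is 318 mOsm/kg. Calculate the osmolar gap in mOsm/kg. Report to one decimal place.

Calculated osmolality = 2·Na + glucose + BUN/2.8
= 2·129 + 44.5 + 21/2.8
= 258 + 44.50 + 7.50
= 310 mOsm/kg ≈ 310.0 mOsm/kg
Osmolar gap = measured − calculated = 318 − 310.0 = 8.0 mOsm/kg

8.0 mOsm/kg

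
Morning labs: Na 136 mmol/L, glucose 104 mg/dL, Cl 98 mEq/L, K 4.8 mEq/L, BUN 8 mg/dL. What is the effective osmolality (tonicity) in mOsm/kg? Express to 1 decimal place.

Effective osmolality excludes urea (freely permeant across cell membranes):
2·Na + glucose/18
= 2·136 + 104/18
= 272 + 5.78
= 277.78 mOsm/kg

277.8 mOsm/kg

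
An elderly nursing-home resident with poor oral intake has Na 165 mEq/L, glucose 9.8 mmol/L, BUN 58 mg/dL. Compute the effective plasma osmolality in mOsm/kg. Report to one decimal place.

339.8 mOsm/kg

Effective osmolality excludes urea (freely permeant across cell membranes):
2·Na + glucose
= 2·165 + 9.8
= 330 + 9.8
= 339.8 mOsm/kg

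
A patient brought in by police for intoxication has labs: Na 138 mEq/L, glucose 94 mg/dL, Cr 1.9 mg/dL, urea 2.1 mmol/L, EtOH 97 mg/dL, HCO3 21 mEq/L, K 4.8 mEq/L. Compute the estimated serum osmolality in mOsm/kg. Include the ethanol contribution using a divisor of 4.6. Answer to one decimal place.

Calculated osmolality = 2·Na + glucose/18 + urea + ethanol/4.6
= 2·138 + 94/18 + 2.1 + 97/4.6
= 276 + 5.22 + 2.10 + 21.09
= 304.41 mOsm/kg

304.4 mOsm/kg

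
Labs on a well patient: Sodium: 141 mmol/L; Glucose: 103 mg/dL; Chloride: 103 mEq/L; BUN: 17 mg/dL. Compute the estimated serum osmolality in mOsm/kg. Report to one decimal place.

293.8 mOsm/kg

Calculated osmolality = 2·Na + glucose/18 + BUN/2.8
= 2·141 + 103/18 + 17/2.8
= 282 + 5.72 + 6.07
= 293.79 mOsm/kg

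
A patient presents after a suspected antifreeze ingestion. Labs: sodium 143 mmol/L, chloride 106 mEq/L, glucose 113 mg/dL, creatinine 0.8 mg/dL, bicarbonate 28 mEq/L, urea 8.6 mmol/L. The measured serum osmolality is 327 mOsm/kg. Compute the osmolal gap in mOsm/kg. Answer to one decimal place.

Calculated osmolality = 2·Na + glucose/18 + urea
= 2·143 + 113/18 + 8.6
= 286 + 6.28 + 8.60
= 300.88 mOsm/kg ≈ 300.9 mOsm/kg
Osmolar gap = measured − calculated = 327 − 300.9 = 26.1 mOsm/kg

26.1 mOsm/kg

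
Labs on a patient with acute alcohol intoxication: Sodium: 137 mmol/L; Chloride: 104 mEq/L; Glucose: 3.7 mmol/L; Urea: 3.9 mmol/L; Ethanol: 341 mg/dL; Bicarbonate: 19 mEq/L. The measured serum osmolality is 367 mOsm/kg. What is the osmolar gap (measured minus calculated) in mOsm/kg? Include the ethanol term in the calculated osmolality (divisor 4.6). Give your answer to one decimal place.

11.3 mOsm/kg

Calculated osmolality = 2·Na + glucose + urea + ethanol/4.6
= 2·137 + 3.7 + 3.9 + 341/4.6
= 274 + 3.70 + 3.90 + 74.13
= 355.73 mOsm/kg ≈ 355.7 mOsm/kg
Osmolar gap = measured − calculated = 367 − 355.7 = 11.3 mOsm/kg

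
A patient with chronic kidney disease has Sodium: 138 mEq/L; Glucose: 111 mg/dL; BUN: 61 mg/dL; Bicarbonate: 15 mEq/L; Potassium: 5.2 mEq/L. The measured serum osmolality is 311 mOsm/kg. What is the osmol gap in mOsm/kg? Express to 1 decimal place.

7.0 mOsm/kg

Calculated osmolality = 2·Na + glucose/18 + BUN/2.8
= 2·138 + 111/18 + 61/2.8
= 276 + 6.17 + 21.79
= 303.96 mOsm/kg ≈ 304.0 mOsm/kg
Osmolar gap = measured − calculated = 311 − 304.0 = 7.0 mOsm/kg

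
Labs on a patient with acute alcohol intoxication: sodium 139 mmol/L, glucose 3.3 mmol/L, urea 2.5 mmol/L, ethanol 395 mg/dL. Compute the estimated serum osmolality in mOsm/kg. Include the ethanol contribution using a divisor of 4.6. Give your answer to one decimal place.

369.7 mOsm/kg

Calculated osmolality = 2·Na + glucose + urea + ethanol/4.6
= 2·139 + 3.3 + 2.5 + 395/4.6
= 278 + 3.30 + 2.50 + 85.87
= 369.67 mOsm/kg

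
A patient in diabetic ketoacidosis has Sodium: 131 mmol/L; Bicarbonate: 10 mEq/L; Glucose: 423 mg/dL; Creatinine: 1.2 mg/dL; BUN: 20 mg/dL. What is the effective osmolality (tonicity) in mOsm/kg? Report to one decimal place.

285.5 mOsm/kg

Effective osmolality excludes urea (freely permeant across cell membranes):
2·Na + glucose/18
= 2·131 + 423/18
= 262 + 23.5
= 285.5 mOsm/kg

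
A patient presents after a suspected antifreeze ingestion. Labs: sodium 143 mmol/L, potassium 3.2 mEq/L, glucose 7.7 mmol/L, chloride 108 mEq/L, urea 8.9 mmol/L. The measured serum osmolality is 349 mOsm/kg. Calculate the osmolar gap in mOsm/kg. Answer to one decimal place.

Calculated osmolality = 2·Na + glucose + urea
= 2·143 + 7.7 + 8.9
= 286 + 7.70 + 8.90
= 302.6 mOsm/kg ≈ 302.6 mOsm/kg
Osmolar gap = measured − calculated = 349 − 302.6 = 46.4 mOsm/kg

46.4 mOsm/kg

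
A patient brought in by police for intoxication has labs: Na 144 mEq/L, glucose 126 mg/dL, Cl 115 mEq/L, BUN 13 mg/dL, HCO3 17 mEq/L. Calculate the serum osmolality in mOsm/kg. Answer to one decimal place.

299.6 mOsm/kg

Calculated osmolality = 2·Na + glucose/18 + BUN/2.8
= 2·144 + 126/18 + 13/2.8
= 288 + 7 + 4.64
= 299.64 mOsm/kg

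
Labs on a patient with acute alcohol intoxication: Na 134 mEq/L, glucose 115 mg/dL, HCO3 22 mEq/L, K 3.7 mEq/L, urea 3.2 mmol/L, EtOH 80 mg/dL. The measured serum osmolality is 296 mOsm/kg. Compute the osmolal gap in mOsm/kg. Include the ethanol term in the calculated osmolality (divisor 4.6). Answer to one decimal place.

Calculated osmolality = 2·Na + glucose/18 + urea + ethanol/4.6
= 2·134 + 115/18 + 3.2 + 80/4.6
= 268 + 6.39 + 3.20 + 17.39
= 294.98 mOsm/kg ≈ 295.0 mOsm/kg
Osmolar gap = measured − calculated = 296 − 295.0 = 1.0 mOsm/kg

1.0 mOsm/kg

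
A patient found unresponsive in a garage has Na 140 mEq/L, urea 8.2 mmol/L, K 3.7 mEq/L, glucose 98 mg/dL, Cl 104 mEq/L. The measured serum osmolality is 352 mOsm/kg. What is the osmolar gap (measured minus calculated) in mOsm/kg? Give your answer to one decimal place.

58.4 mOsm/kg

Calculated osmolality = 2·Na + glucose/18 + urea
= 2·140 + 98/18 + 8.2
= 280 + 5.44 + 8.20
= 293.64 mOsm/kg ≈ 293.6 mOsm/kg
Osmolar gap = measured − calculated = 352 − 293.6 = 58.4 mOsm/kg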